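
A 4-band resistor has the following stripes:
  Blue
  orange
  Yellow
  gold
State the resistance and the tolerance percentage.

Blue → 6 (first significant figure)
Orange → 3 (second significant figure)
Yellow → ×10^4 multiplier
Gold → ±5% tolerance
63 × 10000 = 630000 Ω

630000 Ω ±5%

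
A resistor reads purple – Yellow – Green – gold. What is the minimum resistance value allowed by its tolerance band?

Violet → 7 (first significant figure)
Yellow → 4 (second significant figure)
Green → ×10^5 multiplier
Gold → ±5% tolerance
74 × 100000 = 7400000 Ω
Minimum = 7400000 × (1 − 5/100) = 7030000 Ω.

7030000 Ω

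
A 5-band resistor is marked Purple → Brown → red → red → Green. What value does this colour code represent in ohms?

71200 Ω

Violet → 7 (first significant figure)
Brown → 1 (second significant figure)
Red → 2 (third significant figure)
Red → ×10^2 multiplier
712 × 100 = 71200 Ω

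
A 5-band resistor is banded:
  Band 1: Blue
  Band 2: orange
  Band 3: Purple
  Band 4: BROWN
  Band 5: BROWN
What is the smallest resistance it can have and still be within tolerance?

6306.3 Ω

Blue → 6 (first significant figure)
Orange → 3 (second significant figure)
Violet → 7 (third significant figure)
Brown → ×10 multiplier
Brown → ±1% tolerance
637 × 10 = 6370 Ω
Smallest = 6370 × (1 − 1/100) = 6306.3 Ω.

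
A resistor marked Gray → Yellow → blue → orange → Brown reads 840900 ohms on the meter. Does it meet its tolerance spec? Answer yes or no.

Grey → 8 (first significant figure)
Yellow → 4 (second significant figure)
Blue → 6 (third significant figure)
Orange → ×10^3 multiplier
Brown → ±1% tolerance
846 × 1000 = 846000 Ω
Allowed range: 837540 Ω to 854460 Ω.
840900 ohms lies inside that range.

yes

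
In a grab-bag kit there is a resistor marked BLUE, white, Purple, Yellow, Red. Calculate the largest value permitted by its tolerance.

Blue → 6 (first significant figure)
White → 9 (second significant figure)
Violet → 7 (third significant figure)
Yellow → ×10^4 multiplier
Red → ±2% tolerance
697 × 10000 = 6970000 Ω
Largest = 6970000 × (1 + 2/100) = 7109400 Ω.

7109400 Ω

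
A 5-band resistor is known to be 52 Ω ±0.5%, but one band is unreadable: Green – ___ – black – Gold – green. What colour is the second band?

red

52 Ω = 520 × 10^-1.
The second band gives digit 2 of the significand, and 2 is red.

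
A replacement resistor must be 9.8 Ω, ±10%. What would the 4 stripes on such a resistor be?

white, grey, gold, silver

9.8 Ω = 98 × 10^-1.
9 → white
8 → grey
Multiplier 10^-1 → gold.
±10% tolerance → silver.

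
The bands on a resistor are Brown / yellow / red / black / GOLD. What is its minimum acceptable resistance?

Brown → 1 (first significant figure)
Yellow → 4 (second significant figure)
Red → 2 (third significant figure)
Black → ×1 multiplier
Gold → ±5% tolerance
142 × 1 = 142 Ω
Minimum = 142 × (1 − 5/100) = 134.9 Ω.

134.9 Ω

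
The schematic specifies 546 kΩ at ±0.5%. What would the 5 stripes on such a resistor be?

546000 Ω = 546 × 10^3.
5 → green
4 → yellow
6 → blue
Multiplier 10^3 → orange.
±0.5% tolerance → green.

green, yellow, blue, orange, green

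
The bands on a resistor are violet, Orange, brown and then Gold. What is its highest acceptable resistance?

Violet → 7 (first significant figure)
Orange → 3 (second significant figure)
Brown → ×10 multiplier
Gold → ±5% tolerance
73 × 10 = 730 Ω
Highest = 730 × (1 + 5/100) = 766.5 Ω.

766.5 Ω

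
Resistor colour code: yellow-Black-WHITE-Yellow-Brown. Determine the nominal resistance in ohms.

4090000 Ω

Yellow → 4 (first significant figure)
Black → 0 (second significant figure)
White → 9 (third significant figure)
Yellow → ×10^4 multiplier
409 × 10000 = 4090000 Ω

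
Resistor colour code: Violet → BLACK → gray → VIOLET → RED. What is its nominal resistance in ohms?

Violet → 7 (first significant figure)
Black → 0 (second significant figure)
Grey → 8 (third significant figure)
Violet → ×10^7 multiplier
708 × 10000000 = 7080000000 Ω

7080000000 Ω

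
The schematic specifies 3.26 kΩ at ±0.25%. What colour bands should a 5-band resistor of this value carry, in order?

orange, red, blue, brown, blue

3260 Ω = 326 × 10^1.
3 → orange
2 → red
6 → blue
Multiplier 10^1 → brown.
±0.25% tolerance → blue.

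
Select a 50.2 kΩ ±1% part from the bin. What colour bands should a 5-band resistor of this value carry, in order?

green, black, red, red, brown

50200 Ω = 502 × 10^2.
5 → green
0 → black
2 → red
Multiplier 10^2 → red.
±1% tolerance → brown.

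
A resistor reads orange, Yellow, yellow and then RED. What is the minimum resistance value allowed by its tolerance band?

Orange → 3 (first significant figure)
Yellow → 4 (second significant figure)
Yellow → ×10^4 multiplier
Red → ±2% tolerance
34 × 10000 = 340000 Ω
Minimum = 340000 × (1 − 2/100) = 333200 Ω.

333200 Ω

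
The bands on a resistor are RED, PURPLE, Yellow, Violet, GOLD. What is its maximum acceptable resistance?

2877000000 Ω

Red → 2 (first significant figure)
Violet → 7 (second significant figure)
Yellow → 4 (third significant figure)
Violet → ×10^7 multiplier
Gold → ±5% tolerance
274 × 10000000 = 2740000000 Ω
Maximum = 2740000000 × (1 + 5/100) = 2877000000 Ω.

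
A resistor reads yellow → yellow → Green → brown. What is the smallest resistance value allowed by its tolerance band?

4356000 Ω

Yellow → 4 (first significant figure)
Yellow → 4 (second significant figure)
Green → ×10^5 multiplier
Brown → ±1% tolerance
44 × 100000 = 4400000 Ω
Smallest = 4400000 × (1 − 1/100) = 4356000 Ω.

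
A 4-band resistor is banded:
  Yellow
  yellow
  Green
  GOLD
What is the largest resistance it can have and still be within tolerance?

4620000 Ω

Yellow → 4 (first significant figure)
Yellow → 4 (second significant figure)
Green → ×10^5 multiplier
Gold → ±5% tolerance
44 × 100000 = 4400000 Ω
Largest = 4400000 × (1 + 5/100) = 4620000 Ω.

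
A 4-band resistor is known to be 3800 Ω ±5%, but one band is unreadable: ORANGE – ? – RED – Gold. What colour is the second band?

grey

3800 Ω = 38 × 10^2.
The second band gives digit 8 of the significand, and 8 is grey.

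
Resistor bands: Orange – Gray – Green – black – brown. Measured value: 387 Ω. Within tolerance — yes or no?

yes

Orange → 3 (first significant figure)
Grey → 8 (second significant figure)
Green → 5 (third significant figure)
Black → ×1 multiplier
Brown → ±1% tolerance
385 × 1 = 385 Ω
Allowed range: 381.15 Ω to 388.85 Ω.
387 Ω lies inside that range.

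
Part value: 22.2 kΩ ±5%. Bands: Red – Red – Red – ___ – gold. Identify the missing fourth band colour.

red

22200 Ω = 222 × 10^2.
The fourth band is the multiplier, 10^2, which is red.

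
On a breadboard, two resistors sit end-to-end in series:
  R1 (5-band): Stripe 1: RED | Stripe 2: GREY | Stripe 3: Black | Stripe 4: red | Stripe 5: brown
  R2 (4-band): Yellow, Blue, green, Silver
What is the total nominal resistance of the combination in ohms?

R1: red, grey, black → 280; red ×10^2 → 28000 Ω.
R2: yellow, blue → 46; green ×10^5 → 4600000 Ω.
Series: 28000 + 4600000 = 4628000 Ω.

4628000 Ω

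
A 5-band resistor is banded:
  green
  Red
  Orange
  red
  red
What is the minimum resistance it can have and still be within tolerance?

51254 Ω

Green → 5 (first significant figure)
Red → 2 (second significant figure)
Orange → 3 (third significant figure)
Red → ×10^2 multiplier
Red → ±2% tolerance
523 × 100 = 52300 Ω
Minimum = 52300 × (1 − 2/100) = 51254 Ω.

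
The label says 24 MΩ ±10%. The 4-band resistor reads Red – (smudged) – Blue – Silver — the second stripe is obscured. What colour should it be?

yellow

24000000 Ω = 24 × 10^6.
The second band gives digit 4 of the significand, and 4 is yellow.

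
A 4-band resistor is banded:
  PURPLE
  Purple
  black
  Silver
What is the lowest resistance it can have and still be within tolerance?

Violet → 7 (first significant figure)
Violet → 7 (second significant figure)
Black → ×1 multiplier
Silver → ±10% tolerance
77 × 1 = 77 Ω
Lowest = 77 × (1 − 10/100) = 69.3 Ω.

69.3 Ω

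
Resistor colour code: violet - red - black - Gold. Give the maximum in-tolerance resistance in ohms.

Violet → 7 (first significant figure)
Red → 2 (second significant figure)
Black → ×1 multiplier
Gold → ±5% tolerance
72 × 1 = 72 Ω
Maximum = 72 × (1 + 5/100) = 75.6 Ω.

75.6 Ω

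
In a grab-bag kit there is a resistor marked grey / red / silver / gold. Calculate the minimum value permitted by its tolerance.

0.779 Ω

Grey → 8 (first significant figure)
Red → 2 (second significant figure)
Silver → ×0.01 multiplier
Gold → ±5% tolerance
82 × 0.01 = 0.82 Ω
Minimum = 0.82 × (1 − 5/100) = 0.779 Ω.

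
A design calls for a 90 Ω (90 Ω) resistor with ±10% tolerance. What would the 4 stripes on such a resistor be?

white, black, black, silver

90 Ω = 90 × 10^0.
9 → white
0 → black
Multiplier 10^0 → black.
±10% tolerance → silver.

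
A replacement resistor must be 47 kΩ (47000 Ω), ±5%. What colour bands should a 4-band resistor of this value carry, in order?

47000 Ω = 47 × 10^3.
4 → yellow
7 → violet
Multiplier 10^3 → orange.
±5% tolerance → gold.

yellow, violet, orange, gold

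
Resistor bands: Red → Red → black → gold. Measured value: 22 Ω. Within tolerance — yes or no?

Red → 2 (first significant figure)
Red → 2 (second significant figure)
Black → ×1 multiplier
Gold → ±5% tolerance
22 × 1 = 22 Ω
Allowed range: 20.9 Ω to 23.1 Ω.
22 Ω lies inside that range.

yes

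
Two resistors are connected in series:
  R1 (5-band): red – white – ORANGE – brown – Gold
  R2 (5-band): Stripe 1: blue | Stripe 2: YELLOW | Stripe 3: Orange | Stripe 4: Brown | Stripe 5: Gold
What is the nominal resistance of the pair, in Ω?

R1: red, white, orange → 293; brown ×10 → 2930 Ω.
R2: blue, yellow, orange → 643; brown ×10 → 6430 Ω.
Series: 2930 + 6430 = 9360 Ω.

9360 Ω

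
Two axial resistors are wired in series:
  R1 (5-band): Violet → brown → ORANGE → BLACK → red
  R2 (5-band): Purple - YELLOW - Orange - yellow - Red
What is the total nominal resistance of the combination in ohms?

7430713 Ω

R1: violet, brown, orange → 713; black ×1 → 713 Ω.
R2: violet, yellow, orange → 743; yellow ×10^4 → 7430000 Ω.
Series: 713 + 7430000 = 7430713 Ω.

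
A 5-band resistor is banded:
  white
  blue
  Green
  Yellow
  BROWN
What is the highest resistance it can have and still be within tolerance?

9746500 Ω

White → 9 (first significant figure)
Blue → 6 (second significant figure)
Green → 5 (third significant figure)
Yellow → ×10^4 multiplier
Brown → ±1% tolerance
965 × 10000 = 9650000 Ω
Highest = 9650000 × (1 + 1/100) = 9746500 Ω.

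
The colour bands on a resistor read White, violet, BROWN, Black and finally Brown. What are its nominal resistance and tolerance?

White → 9 (first significant figure)
Violet → 7 (second significant figure)
Brown → 1 (third significant figure)
Black → ×1 multiplier
Brown → ±1% tolerance
971 × 1 = 971 Ω

971 Ω ±1%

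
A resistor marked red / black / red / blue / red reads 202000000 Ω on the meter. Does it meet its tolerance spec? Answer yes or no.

Red → 2 (first significant figure)
Black → 0 (second significant figure)
Red → 2 (third significant figure)
Blue → ×10^6 multiplier
Red → ±2% tolerance
202 × 1000000 = 202000000 Ω
Allowed range: 197960000 Ω to 206040000 Ω.
202000000 Ω lies inside that range.

yes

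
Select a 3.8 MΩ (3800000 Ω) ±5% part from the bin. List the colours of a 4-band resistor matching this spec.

3800000 Ω = 38 × 10^5.
3 → orange
8 → grey
Multiplier 10^5 → green.
±5% tolerance → gold.

orange, grey, green, gold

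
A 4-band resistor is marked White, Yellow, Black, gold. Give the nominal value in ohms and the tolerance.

White → 9 (first significant figure)
Yellow → 4 (second significant figure)
Black → ×1 multiplier
Gold → ±5% tolerance
94 × 1 = 94 Ω

94 Ω ±5%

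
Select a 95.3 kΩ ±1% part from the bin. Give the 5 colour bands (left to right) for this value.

95300 Ω = 953 × 10^2.
9 → white
5 → green
3 → orange
Multiplier 10^2 → red.
±1% tolerance → brown.

white, green, orange, red, brown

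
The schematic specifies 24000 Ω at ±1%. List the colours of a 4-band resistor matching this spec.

24000 Ω = 24 × 10^3.
2 → red
4 → yellow
Multiplier 10^3 → orange.
±1% tolerance → brown.

red, yellow, orange, brown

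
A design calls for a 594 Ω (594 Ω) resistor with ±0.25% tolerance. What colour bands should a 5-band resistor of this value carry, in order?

594 Ω = 594 × 10^0.
5 → green
9 → white
4 → yellow
Multiplier 10^0 → black.
±0.25% tolerance → blue.

green, white, yellow, black, blue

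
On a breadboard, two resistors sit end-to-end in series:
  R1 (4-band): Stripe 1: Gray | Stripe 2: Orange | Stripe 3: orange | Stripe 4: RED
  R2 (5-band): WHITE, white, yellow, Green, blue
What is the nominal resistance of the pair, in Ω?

99483000 Ω

R1: grey, orange → 83; orange ×10^3 → 83000 Ω.
R2: white, white, yellow → 994; green ×10^5 → 99400000 Ω.
Series: 83000 + 99400000 = 99483000 Ω.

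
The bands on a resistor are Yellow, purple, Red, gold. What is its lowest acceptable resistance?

4465 Ω

Yellow → 4 (first significant figure)
Violet → 7 (second significant figure)
Red → ×10^2 multiplier
Gold → ±5% tolerance
47 × 100 = 4700 Ω
Lowest = 4700 × (1 − 5/100) = 4465 Ω.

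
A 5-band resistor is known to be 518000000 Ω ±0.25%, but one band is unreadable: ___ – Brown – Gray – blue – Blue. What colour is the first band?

green

518000000 Ω = 518 × 10^6.
The first band gives digit 5 of the significand, and 5 is green.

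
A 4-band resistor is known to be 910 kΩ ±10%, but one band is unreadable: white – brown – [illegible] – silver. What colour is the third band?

910000 Ω = 91 × 10^4.
The third band is the multiplier, 10^4, which is yellow.

yellow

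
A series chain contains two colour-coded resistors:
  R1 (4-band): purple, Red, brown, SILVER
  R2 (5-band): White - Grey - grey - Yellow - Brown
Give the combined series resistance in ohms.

R1: violet, red → 72; brown ×10 → 720 Ω.
R2: white, grey, grey → 988; yellow ×10^4 → 9880000 Ω.
Series: 720 + 9880000 = 9880720 Ω.

9880720 Ω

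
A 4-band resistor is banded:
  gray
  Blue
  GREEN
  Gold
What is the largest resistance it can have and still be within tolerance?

9030000 Ω

Grey → 8 (first significant figure)
Blue → 6 (second significant figure)
Green → ×10^5 multiplier
Gold → ±5% tolerance
86 × 100000 = 8600000 Ω
Largest = 8600000 × (1 + 5/100) = 9030000 Ω.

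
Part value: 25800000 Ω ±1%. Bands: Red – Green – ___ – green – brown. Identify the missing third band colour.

grey

25800000 Ω = 258 × 10^5.
The third band gives digit 8 of the significand, and 8 is grey.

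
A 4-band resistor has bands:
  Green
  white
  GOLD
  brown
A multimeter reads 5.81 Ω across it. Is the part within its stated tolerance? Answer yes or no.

Green → 5 (first significant figure)
White → 9 (second significant figure)
Gold → ×0.1 multiplier
Brown → ±1% tolerance
59 × 0.1 = 5.9 Ω
Allowed range: 5.841 Ω to 5.959 Ω.
5.81 Ω lies outside that range.

no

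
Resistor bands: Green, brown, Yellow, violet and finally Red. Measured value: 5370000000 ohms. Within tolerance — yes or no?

no

Green → 5 (first significant figure)
Brown → 1 (second significant figure)
Yellow → 4 (third significant figure)
Violet → ×10^7 multiplier
Red → ±2% tolerance
514 × 10000000 = 5140000000 Ω
Allowed range: 5037200000 Ω to 5242800000 Ω.
5370000000 ohms lies outside that range.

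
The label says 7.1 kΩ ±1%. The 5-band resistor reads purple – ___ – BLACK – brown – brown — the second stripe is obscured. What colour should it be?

brown

7100 Ω = 710 × 10^1.
The second band gives digit 1 of the significand, and 1 is brown.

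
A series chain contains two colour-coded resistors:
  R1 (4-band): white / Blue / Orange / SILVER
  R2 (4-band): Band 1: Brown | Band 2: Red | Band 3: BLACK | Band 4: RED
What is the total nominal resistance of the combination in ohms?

96012 Ω

R1: white, blue → 96; orange ×10^3 → 96000 Ω.
R2: brown, red → 12; black ×1 → 12 Ω.
Series: 96000 + 12 = 96012 Ω.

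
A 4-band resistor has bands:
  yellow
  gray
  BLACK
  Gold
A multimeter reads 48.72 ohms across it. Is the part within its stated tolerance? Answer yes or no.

Yellow → 4 (first significant figure)
Grey → 8 (second significant figure)
Black → ×1 multiplier
Gold → ±5% tolerance
48 × 1 = 48 Ω
Allowed range: 45.6 Ω to 50.4 Ω.
48.72 ohms lies inside that range.

yes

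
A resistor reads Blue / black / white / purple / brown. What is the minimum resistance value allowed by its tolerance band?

Blue → 6 (first significant figure)
Black → 0 (second significant figure)
White → 9 (third significant figure)
Violet → ×10^7 multiplier
Brown → ±1% tolerance
609 × 10000000 = 6090000000 Ω
Minimum = 6090000000 × (1 − 1/100) = 6029100000 Ω.

6029100000 Ω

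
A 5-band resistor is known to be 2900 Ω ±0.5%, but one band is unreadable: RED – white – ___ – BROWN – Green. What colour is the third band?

2900 Ω = 290 × 10^1.
The third band gives digit 0 of the significand, and 0 is black.

black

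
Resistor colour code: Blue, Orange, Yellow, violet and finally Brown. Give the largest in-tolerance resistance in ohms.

Blue → 6 (first significant figure)
Orange → 3 (second significant figure)
Yellow → 4 (third significant figure)
Violet → ×10^7 multiplier
Brown → ±1% tolerance
634 × 10000000 = 6340000000 Ω
Largest = 6340000000 × (1 + 1/100) = 6403400000 Ω.

6403400000 Ω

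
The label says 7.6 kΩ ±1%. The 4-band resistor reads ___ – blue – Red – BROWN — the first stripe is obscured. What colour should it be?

7600 Ω = 76 × 10^2.
The first band gives digit 7 of the significand, and 7 is violet.

violet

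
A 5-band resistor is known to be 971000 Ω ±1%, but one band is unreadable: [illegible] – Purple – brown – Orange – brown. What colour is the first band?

white

971000 Ω = 971 × 10^3.
The first band gives digit 9 of the significand, and 9 is white.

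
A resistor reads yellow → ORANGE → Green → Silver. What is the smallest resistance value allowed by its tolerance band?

3870000 Ω

Yellow → 4 (first significant figure)
Orange → 3 (second significant figure)
Green → ×10^5 multiplier
Silver → ±10% tolerance
43 × 100000 = 4300000 Ω
Smallest = 4300000 × (1 − 10/100) = 3870000 Ω.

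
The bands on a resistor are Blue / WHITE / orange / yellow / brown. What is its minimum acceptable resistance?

6860700 Ω

Blue → 6 (first significant figure)
White → 9 (second significant figure)
Orange → 3 (third significant figure)
Yellow → ×10^4 multiplier
Brown → ±1% tolerance
693 × 10000 = 6930000 Ω
Minimum = 6930000 × (1 − 1/100) = 6860700 Ω.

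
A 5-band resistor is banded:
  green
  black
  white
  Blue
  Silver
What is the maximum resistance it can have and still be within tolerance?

559900000 Ω

Green → 5 (first significant figure)
Black → 0 (second significant figure)
White → 9 (third significant figure)
Blue → ×10^6 multiplier
Silver → ±10% tolerance
509 × 1000000 = 509000000 Ω
Maximum = 509000000 × (1 + 10/100) = 559900000 Ω.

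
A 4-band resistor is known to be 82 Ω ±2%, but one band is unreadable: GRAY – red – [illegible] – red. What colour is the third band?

black

82 Ω = 82 × 10^0.
The third band is the multiplier, 10^0, which is black.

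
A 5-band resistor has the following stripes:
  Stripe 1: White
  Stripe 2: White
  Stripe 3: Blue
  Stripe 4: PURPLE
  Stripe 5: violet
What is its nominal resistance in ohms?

9960000000 Ω

White → 9 (first significant figure)
White → 9 (second significant figure)
Blue → 6 (third significant figure)
Violet → ×10^7 multiplier
996 × 10000000 = 9960000000 Ω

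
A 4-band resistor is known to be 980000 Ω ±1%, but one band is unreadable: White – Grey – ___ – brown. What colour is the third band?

yellow

980000 Ω = 98 × 10^4.
The third band is the multiplier, 10^4, which is yellow.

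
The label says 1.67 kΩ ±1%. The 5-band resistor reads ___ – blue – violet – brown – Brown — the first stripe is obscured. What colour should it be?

1670 Ω = 167 × 10^1.
The first band gives digit 1 of the significand, and 1 is brown.

brown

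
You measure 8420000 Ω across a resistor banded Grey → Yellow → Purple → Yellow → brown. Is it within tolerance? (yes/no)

yes

Grey → 8 (first significant figure)
Yellow → 4 (second significant figure)
Violet → 7 (third significant figure)
Yellow → ×10^4 multiplier
Brown → ±1% tolerance
847 × 10000 = 8470000 Ω
Allowed range: 8385300 Ω to 8554700 Ω.
8420000 Ω lies inside that range.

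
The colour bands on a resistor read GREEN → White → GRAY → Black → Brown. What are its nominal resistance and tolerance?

Green → 5 (first significant figure)
White → 9 (second significant figure)
Grey → 8 (third significant figure)
Black → ×1 multiplier
Brown → ±1% tolerance
598 × 1 = 598 Ω

598 Ω ±1%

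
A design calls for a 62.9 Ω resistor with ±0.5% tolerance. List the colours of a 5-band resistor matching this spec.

62.9 Ω = 629 × 10^-1.
6 → blue
2 → red
9 → white
Multiplier 10^-1 → gold.
±0.5% tolerance → green.

blue, red, white, gold, green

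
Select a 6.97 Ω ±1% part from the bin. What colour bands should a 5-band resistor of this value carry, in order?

blue, white, violet, silver, brown

6.97 Ω = 697 × 10^-2.
6 → blue
9 → white
7 → violet
Multiplier 10^-2 → silver.
±1% tolerance → brown.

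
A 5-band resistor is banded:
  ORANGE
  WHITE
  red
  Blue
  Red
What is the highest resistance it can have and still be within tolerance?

Orange → 3 (first significant figure)
White → 9 (second significant figure)
Red → 2 (third significant figure)
Blue → ×10^6 multiplier
Red → ±2% tolerance
392 × 1000000 = 392000000 Ω
Highest = 392000000 × (1 + 2/100) = 399840000 Ω.

399840000 Ω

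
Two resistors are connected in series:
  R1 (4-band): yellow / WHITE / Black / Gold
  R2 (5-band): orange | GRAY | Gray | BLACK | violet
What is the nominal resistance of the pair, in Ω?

437 Ω

R1: yellow, white → 49; black ×1 → 49 Ω.
R2: orange, grey, grey → 388; black ×1 → 388 Ω.
Series: 49 + 388 = 437 Ω.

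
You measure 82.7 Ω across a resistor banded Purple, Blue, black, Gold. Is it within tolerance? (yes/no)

Violet → 7 (first significant figure)
Blue → 6 (second significant figure)
Black → ×1 multiplier
Gold → ±5% tolerance
76 × 1 = 76 Ω
Allowed range: 72.2 Ω to 79.8 Ω.
82.7 Ω lies outside that range.

no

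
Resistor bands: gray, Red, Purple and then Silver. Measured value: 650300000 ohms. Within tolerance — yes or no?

no

Grey → 8 (first significant figure)
Red → 2 (second significant figure)
Violet → ×10^7 multiplier
Silver → ±10% tolerance
82 × 10000000 = 820000000 Ω
Allowed range: 738000000 Ω to 902000000 Ω.
650300000 ohms lies outside that range.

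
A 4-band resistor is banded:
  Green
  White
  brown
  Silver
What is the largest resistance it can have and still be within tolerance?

Green → 5 (first significant figure)
White → 9 (second significant figure)
Brown → ×10 multiplier
Silver → ±10% tolerance
59 × 10 = 590 Ω
Largest = 590 × (1 + 10/100) = 649 Ω.

649 Ω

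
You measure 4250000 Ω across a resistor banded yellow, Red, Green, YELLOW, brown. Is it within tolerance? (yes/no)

yes

Yellow → 4 (first significant figure)
Red → 2 (second significant figure)
Green → 5 (third significant figure)
Yellow → ×10^4 multiplier
Brown → ±1% tolerance
425 × 10000 = 4250000 Ω
Allowed range: 4207500 Ω to 4292500 Ω.
4250000 Ω lies inside that range.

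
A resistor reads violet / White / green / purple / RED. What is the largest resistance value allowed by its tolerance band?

Violet → 7 (first significant figure)
White → 9 (second significant figure)
Green → 5 (third significant figure)
Violet → ×10^7 multiplier
Red → ±2% tolerance
795 × 10000000 = 7950000000 Ω
Largest = 7950000000 × (1 + 2/100) = 8109000000 Ω.

8109000000 Ω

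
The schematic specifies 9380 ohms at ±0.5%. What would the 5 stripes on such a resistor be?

white, orange, grey, brown, green

9380 Ω = 938 × 10^1.
9 → white
3 → orange
8 → grey
Multiplier 10^1 → brown.
±0.5% tolerance → green.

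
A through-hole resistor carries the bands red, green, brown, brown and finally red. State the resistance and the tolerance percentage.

Red → 2 (first significant figure)
Green → 5 (second significant figure)
Brown → 1 (third significant figure)
Brown → ×10 multiplier
Red → ±2% tolerance
251 × 10 = 2510 Ω

2510 Ω ±2%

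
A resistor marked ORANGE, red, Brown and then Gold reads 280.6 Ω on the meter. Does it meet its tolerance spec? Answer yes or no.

no

Orange → 3 (first significant figure)
Red → 2 (second significant figure)
Brown → ×10 multiplier
Gold → ±5% tolerance
32 × 10 = 320 Ω
Allowed range: 304 Ω to 336 Ω.
280.6 Ω lies outside that range.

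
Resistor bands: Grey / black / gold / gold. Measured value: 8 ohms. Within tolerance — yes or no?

Grey → 8 (first significant figure)
Black → 0 (second significant figure)
Gold → ×0.1 multiplier
Gold → ±5% tolerance
80 × 0.1 = 8 Ω
Allowed range: 7.6 Ω to 8.4 Ω.
8 ohms lies inside that range.

yes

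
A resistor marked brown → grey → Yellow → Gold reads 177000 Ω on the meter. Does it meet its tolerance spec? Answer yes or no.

Brown → 1 (first significant figure)
Grey → 8 (second significant figure)
Yellow → ×10^4 multiplier
Gold → ±5% tolerance
18 × 10000 = 180000 Ω
Allowed range: 171000 Ω to 189000 Ω.
177000 Ω lies inside that range.

yes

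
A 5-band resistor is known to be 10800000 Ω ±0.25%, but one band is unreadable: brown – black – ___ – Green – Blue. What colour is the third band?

grey

10800000 Ω = 108 × 10^5.
The third band gives digit 8 of the significand, and 8 is grey.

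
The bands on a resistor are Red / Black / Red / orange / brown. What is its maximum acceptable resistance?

Red → 2 (first significant figure)
Black → 0 (second significant figure)
Red → 2 (third significant figure)
Orange → ×10^3 multiplier
Brown → ±1% tolerance
202 × 1000 = 202000 Ω
Maximum = 202000 × (1 + 1/100) = 204020 Ω.

204020 Ω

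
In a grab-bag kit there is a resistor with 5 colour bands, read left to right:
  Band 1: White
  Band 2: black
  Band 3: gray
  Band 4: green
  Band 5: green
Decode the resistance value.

White → 9 (first significant figure)
Black → 0 (second significant figure)
Grey → 8 (third significant figure)
Green → ×10^5 multiplier
908 × 100000 = 90800000 Ω

90800000 Ω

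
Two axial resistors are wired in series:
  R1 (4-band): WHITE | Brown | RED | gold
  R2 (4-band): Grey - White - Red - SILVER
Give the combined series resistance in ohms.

18000 Ω

R1: white, brown → 91; red ×10^2 → 9100 Ω.
R2: grey, white → 89; red ×10^2 → 8900 Ω.
Series: 9100 + 8900 = 18000 Ω.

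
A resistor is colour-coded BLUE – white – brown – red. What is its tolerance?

±2%

The last band, red, is the tolerance band.
Red corresponds to ±2%.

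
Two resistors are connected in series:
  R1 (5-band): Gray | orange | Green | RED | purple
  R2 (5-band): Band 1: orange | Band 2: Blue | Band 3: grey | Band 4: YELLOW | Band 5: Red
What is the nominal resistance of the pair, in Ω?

R1: grey, orange, green → 835; red ×10^2 → 83500 Ω.
R2: orange, blue, grey → 368; yellow ×10^4 → 3680000 Ω.
Series: 83500 + 3680000 = 3763500 Ω.

3763500 Ω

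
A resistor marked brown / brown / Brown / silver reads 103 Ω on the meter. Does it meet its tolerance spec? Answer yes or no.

Brown → 1 (first significant figure)
Brown → 1 (second significant figure)
Brown → ×10 multiplier
Silver → ±10% tolerance
11 × 10 = 110 Ω
Allowed range: 99 Ω to 121 Ω.
103 Ω lies inside that range.

yes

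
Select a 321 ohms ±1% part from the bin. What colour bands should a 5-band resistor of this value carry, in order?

321 Ω = 321 × 10^0.
3 → orange
2 → red
1 → brown
Multiplier 10^0 → black.
±1% tolerance → brown.

orange, red, brown, black, brown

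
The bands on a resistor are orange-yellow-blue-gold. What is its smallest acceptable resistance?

32300000 Ω

Orange → 3 (first significant figure)
Yellow → 4 (second significant figure)
Blue → ×10^6 multiplier
Gold → ±5% tolerance
34 × 1000000 = 34000000 Ω
Smallest = 34000000 × (1 − 5/100) = 32300000 Ω.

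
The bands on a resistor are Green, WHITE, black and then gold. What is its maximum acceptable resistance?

61.95 Ω

Green → 5 (first significant figure)
White → 9 (second significant figure)
Black → ×1 multiplier
Gold → ±5% tolerance
59 × 1 = 59 Ω
Maximum = 59 × (1 + 5/100) = 61.95 Ω.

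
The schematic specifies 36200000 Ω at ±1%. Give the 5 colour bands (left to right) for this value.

orange, blue, red, green, brown

36200000 Ω = 362 × 10^5.
3 → orange
6 → blue
2 → red
Multiplier 10^5 → green.
±1% tolerance → brown.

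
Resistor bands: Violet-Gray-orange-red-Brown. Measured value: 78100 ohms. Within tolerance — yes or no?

yes

Violet → 7 (first significant figure)
Grey → 8 (second significant figure)
Orange → 3 (third significant figure)
Red → ×10^2 multiplier
Brown → ±1% tolerance
783 × 100 = 78300 Ω
Allowed range: 77517 Ω to 79083 Ω.
78100 ohms lies inside that range.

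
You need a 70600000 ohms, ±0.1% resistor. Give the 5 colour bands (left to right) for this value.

70600000 Ω = 706 × 10^5.
7 → violet
0 → black
6 → blue
Multiplier 10^5 → green.
±0.1% tolerance → violet.

violet, black, blue, green, violet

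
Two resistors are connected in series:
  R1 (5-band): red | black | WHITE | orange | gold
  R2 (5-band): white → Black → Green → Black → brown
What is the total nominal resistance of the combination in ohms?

R1: red, black, white → 209; orange ×10^3 → 209000 Ω.
R2: white, black, green → 905; black ×1 → 905 Ω.
Series: 209000 + 905 = 209905 Ω.

209905 Ω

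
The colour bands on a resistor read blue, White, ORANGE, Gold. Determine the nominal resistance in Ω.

69000 Ω

Blue → 6 (first significant figure)
White → 9 (second significant figure)
Orange → ×10^3 multiplier
69 × 1000 = 69000 Ω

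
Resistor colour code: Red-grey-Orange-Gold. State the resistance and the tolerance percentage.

28000 Ω ±5%

Red → 2 (first significant figure)
Grey → 8 (second significant figure)
Orange → ×10^3 multiplier
Gold → ±5% tolerance
28 × 1000 = 28000 Ω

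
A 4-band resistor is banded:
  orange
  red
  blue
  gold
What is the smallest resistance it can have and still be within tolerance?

Orange → 3 (first significant figure)
Red → 2 (second significant figure)
Blue → ×10^6 multiplier
Gold → ±5% tolerance
32 × 1000000 = 32000000 Ω
Smallest = 32000000 × (1 − 5/100) = 30400000 Ω.

30400000 Ω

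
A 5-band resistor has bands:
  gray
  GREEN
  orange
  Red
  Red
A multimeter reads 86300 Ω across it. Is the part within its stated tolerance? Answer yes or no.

yes

Grey → 8 (first significant figure)
Green → 5 (second significant figure)
Orange → 3 (third significant figure)
Red → ×10^2 multiplier
Red → ±2% tolerance
853 × 100 = 85300 Ω
Allowed range: 83594 Ω to 87006 Ω.
86300 Ω lies inside that range.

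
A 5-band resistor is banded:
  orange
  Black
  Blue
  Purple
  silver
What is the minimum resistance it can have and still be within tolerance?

2754000000 Ω

Orange → 3 (first significant figure)
Black → 0 (second significant figure)
Blue → 6 (third significant figure)
Violet → ×10^7 multiplier
Silver → ±10% tolerance
306 × 10000000 = 3060000000 Ω
Minimum = 3060000000 × (1 − 10/100) = 2754000000 Ω.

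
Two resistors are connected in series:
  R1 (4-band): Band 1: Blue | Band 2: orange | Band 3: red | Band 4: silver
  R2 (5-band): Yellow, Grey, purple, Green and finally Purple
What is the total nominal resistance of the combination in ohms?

48706300 Ω

R1: blue, orange → 63; red ×10^2 → 6300 Ω.
R2: yellow, grey, violet → 487; green ×10^5 → 48700000 Ω.
Series: 6300 + 48700000 = 48706300 Ω.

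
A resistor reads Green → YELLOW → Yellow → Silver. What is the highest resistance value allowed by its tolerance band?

Green → 5 (first significant figure)
Yellow → 4 (second significant figure)
Yellow → ×10^4 multiplier
Silver → ±10% tolerance
54 × 10000 = 540000 Ω
Highest = 540000 × (1 + 10/100) = 594000 Ω.

594000 Ω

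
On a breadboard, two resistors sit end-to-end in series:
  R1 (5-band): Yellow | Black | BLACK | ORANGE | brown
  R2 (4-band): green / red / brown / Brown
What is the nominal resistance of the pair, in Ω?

400520 Ω

R1: yellow, black, black → 400; orange ×10^3 → 400000 Ω.
R2: green, red → 52; brown ×10 → 520 Ω.
Series: 400000 + 520 = 400520 Ω.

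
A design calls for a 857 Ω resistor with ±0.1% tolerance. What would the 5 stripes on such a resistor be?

857 Ω = 857 × 10^0.
8 → grey
5 → green
7 → violet
Multiplier 10^0 → black.
±0.1% tolerance → violet.

grey, green, violet, black, violet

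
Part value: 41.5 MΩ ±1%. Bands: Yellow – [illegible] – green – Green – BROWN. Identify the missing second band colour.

41500000 Ω = 415 × 10^5.
The second band gives digit 1 of the significand, and 1 is brown.

brown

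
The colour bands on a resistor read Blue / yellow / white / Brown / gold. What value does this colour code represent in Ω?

Blue → 6 (first significant figure)
Yellow → 4 (second significant figure)
White → 9 (third significant figure)
Brown → ×10 multiplier
649 × 10 = 6490 Ω

6490 Ω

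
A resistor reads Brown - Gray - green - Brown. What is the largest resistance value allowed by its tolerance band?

Brown → 1 (first significant figure)
Grey → 8 (second significant figure)
Green → ×10^5 multiplier
Brown → ±1% tolerance
18 × 100000 = 1800000 Ω
Largest = 1800000 × (1 + 1/100) = 1818000 Ω.

1818000 Ω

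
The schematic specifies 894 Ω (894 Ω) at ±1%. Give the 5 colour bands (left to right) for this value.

grey, white, yellow, black, brown

894 Ω = 894 × 10^0.
8 → grey
9 → white
4 → yellow
Multiplier 10^0 → black.
±1% tolerance → brown.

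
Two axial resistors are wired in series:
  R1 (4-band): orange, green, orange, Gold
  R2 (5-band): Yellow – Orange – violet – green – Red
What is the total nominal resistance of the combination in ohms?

43735000 Ω

R1: orange, green → 35; orange ×10^3 → 35000 Ω.
R2: yellow, orange, violet → 437; green ×10^5 → 43700000 Ω.
Series: 35000 + 43700000 = 43735000 Ω.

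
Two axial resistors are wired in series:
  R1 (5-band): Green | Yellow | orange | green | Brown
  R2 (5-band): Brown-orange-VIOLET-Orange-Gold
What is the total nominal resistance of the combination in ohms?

54437000 Ω

R1: green, yellow, orange → 543; green ×10^5 → 54300000 Ω.
R2: brown, orange, violet → 137; orange ×10^3 → 137000 Ω.
Series: 54300000 + 137000 = 54437000 Ω.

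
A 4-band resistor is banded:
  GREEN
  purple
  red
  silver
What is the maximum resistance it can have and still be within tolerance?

6270 Ω

Green → 5 (first significant figure)
Violet → 7 (second significant figure)
Red → ×10^2 multiplier
Silver → ±10% tolerance
57 × 100 = 5700 Ω
Maximum = 5700 × (1 + 10/100) = 6270 Ω.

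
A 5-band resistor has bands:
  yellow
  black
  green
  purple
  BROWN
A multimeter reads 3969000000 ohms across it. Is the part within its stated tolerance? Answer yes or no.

Yellow → 4 (first significant figure)
Black → 0 (second significant figure)
Green → 5 (third significant figure)
Violet → ×10^7 multiplier
Brown → ±1% tolerance
405 × 10000000 = 4050000000 Ω
Allowed range: 4009500000 Ω to 4090500000 Ω.
3969000000 ohms lies outside that range.

no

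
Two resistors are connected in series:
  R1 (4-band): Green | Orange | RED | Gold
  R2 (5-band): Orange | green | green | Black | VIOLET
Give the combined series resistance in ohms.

R1: green, orange → 53; red ×10^2 → 5300 Ω.
R2: orange, green, green → 355; black ×1 → 355 Ω.
Series: 5300 + 355 = 5655 Ω.

5655 Ω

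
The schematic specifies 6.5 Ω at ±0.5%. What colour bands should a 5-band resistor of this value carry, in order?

6.5 Ω = 650 × 10^-2.
6 → blue
5 → green
0 → black
Multiplier 10^-2 → silver.
±0.5% tolerance → green.

blue, green, black, silver, green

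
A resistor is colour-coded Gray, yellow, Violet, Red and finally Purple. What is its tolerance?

The last band, violet, is the tolerance band.
Violet corresponds to ±0.1%.

±0.1%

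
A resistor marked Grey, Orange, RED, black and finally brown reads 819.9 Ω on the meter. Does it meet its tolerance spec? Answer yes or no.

Grey → 8 (first significant figure)
Orange → 3 (second significant figure)
Red → 2 (third significant figure)
Black → ×1 multiplier
Brown → ±1% tolerance
832 × 1 = 832 Ω
Allowed range: 823.68 Ω to 840.32 Ω.
819.9 Ω lies outside that range.

no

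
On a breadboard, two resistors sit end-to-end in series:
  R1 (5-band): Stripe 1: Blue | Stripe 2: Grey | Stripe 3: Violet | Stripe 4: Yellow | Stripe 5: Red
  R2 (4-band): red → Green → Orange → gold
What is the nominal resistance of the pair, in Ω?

6895000 Ω

R1: blue, grey, violet → 687; yellow ×10^4 → 6870000 Ω.
R2: red, green → 25; orange ×10^3 → 25000 Ω.
Series: 6870000 + 25000 = 6895000 Ω.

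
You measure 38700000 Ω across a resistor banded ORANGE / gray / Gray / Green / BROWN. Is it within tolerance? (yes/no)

Orange → 3 (first significant figure)
Grey → 8 (second significant figure)
Grey → 8 (third significant figure)
Green → ×10^5 multiplier
Brown → ±1% tolerance
388 × 100000 = 38800000 Ω
Allowed range: 38412000 Ω to 39188000 Ω.
38700000 Ω lies inside that range.

yes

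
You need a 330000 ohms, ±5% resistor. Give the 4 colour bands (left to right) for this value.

330000 Ω = 33 × 10^4.
3 → orange
3 → orange
Multiplier 10^4 → yellow.
±5% tolerance → gold.

orange, orange, yellow, gold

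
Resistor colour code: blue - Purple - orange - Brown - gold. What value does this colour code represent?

Blue → 6 (first significant figure)
Violet → 7 (second significant figure)
Orange → 3 (third significant figure)
Brown → ×10 multiplier
673 × 10 = 6730 Ω

6730 Ω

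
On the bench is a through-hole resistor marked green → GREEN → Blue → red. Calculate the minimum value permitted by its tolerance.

53900000 Ω

Green → 5 (first significant figure)
Green → 5 (second significant figure)
Blue → ×10^6 multiplier
Red → ±2% tolerance
55 × 1000000 = 55000000 Ω
Minimum = 55000000 × (1 − 2/100) = 53900000 Ω.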